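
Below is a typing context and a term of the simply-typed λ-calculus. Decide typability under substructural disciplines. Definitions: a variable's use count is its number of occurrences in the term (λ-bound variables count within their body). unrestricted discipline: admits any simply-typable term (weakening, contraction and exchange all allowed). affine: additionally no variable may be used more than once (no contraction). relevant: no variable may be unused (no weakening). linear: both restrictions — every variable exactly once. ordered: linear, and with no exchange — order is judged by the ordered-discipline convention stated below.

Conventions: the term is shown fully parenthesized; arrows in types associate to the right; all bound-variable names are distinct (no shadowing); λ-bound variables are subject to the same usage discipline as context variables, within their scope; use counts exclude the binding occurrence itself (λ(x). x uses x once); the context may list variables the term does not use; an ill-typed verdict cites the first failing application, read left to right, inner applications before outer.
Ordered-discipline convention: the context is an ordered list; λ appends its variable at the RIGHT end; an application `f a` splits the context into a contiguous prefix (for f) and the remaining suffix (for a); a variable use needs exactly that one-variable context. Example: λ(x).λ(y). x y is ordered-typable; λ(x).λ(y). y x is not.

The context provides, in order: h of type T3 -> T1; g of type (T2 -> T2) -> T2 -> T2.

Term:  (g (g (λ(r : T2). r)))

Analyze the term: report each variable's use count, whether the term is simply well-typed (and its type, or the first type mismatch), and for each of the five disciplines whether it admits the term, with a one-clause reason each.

counts: h: 0×, g: 2×, r [bound]: 1×
use order (left to right): g, g, r
typing: ✓ — T2 -> T2
ordered: ✗, repeated use of g ×2; h left unused
linear: ✗, repeated use of g ×2; h left unused
affine: ✗, repeated use of g ×2
relevant: ✗, h left unused
unrestricted: ✓, simply typable at T2 -> T2; W, C, E all held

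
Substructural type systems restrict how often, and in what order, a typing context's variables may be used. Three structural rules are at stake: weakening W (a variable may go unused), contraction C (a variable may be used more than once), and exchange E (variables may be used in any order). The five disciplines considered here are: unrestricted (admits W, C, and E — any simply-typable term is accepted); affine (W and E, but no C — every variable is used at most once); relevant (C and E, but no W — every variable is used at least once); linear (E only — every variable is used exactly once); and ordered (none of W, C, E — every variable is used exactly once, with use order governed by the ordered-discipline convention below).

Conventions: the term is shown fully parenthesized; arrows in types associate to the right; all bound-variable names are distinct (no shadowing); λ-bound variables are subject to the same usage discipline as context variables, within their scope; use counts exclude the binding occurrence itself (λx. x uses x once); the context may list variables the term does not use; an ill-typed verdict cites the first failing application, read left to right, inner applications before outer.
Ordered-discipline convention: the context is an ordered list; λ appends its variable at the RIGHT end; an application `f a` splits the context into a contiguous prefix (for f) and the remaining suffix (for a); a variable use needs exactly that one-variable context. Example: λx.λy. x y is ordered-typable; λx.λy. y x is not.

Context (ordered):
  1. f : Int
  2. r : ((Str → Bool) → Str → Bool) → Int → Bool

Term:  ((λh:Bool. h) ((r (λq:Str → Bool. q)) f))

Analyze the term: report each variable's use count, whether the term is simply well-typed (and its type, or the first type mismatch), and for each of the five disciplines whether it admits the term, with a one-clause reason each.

variable uses: f: 1×, r: 1×, h (λ-bound): 1×, q (λ-bound): 1×
order of uses: h, r, q, f
typing: well-typed — term : Bool
ordered: ✗ — needs exchange: uses follow h, r, q, f
linear: ✓ — f, r, h, q: one use apiece
affine: ✓ — no duplicate uses among f, r, h, q
relevant: ✓ — at least one use each (f, r, h, q)
unrestricted: ✓ — well-typed at Bool; no restrictions here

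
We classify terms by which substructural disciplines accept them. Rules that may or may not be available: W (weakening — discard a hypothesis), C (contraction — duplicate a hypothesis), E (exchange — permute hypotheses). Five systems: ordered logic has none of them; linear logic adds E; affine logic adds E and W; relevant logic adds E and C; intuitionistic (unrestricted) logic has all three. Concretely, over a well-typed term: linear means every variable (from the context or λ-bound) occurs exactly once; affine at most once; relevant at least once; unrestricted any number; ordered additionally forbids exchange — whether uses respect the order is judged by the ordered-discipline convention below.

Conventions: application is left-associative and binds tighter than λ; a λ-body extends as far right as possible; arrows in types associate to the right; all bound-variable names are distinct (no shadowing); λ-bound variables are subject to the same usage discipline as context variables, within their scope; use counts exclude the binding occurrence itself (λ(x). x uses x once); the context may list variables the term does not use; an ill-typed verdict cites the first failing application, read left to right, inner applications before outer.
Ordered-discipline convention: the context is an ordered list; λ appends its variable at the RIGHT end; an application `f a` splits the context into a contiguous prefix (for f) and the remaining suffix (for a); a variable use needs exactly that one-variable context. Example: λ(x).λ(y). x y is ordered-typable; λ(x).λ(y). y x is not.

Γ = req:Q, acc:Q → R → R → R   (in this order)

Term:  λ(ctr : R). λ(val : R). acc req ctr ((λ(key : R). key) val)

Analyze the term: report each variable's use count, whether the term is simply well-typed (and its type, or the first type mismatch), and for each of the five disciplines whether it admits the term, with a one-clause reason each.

usage: req: 1, acc: 1, ctr [bound]: 1, val [bound]: 1, key [bound]: 1
use order (left to right): acc, req, ctr, key, val
typing: well-typed at R → R → R
ordered ✗ (no ordered split (uses run acc, req, ctr, key, val))
linear ✓ (req, acc, ctr, val, key: one use apiece)
affine ✓ (no duplicate uses among req, acc, ctr, val, key)
relevant ✓ (none of req, acc, ctr, val, key goes unused)
unrestricted ✓ (typability at R → R → R is all that's needed)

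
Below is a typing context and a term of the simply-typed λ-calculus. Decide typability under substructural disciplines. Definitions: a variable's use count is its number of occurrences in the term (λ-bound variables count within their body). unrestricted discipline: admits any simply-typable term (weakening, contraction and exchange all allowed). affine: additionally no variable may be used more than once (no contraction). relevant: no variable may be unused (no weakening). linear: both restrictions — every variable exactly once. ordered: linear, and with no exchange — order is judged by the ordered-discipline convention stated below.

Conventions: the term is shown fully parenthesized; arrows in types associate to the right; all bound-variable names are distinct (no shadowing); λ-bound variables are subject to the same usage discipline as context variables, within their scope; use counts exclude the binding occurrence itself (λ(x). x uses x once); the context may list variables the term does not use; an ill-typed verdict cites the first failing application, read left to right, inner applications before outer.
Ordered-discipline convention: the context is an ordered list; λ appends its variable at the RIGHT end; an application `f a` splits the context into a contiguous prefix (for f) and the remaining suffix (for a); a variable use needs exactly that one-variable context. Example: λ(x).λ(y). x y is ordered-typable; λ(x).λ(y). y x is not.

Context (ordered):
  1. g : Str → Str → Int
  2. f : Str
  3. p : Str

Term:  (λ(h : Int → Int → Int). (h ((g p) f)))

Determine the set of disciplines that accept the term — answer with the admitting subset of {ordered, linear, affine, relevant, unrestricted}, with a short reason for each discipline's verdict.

admitted in: linear, affine, relevant, unrestricted
variable uses: g: 1×, f: 1×, p: 1×, h (bound): 1×
left-to-right use order: h, g, p, f
typing: ✓ — (Int → Int → Int) → Int → Int
ordered ✗ (no contiguous prefix/suffix split fits h, g, p, f)
linear ✓ (each of g, f, p, h used exactly once)
affine ✓ (g, f, p, h: no repeats, contraction unneeded)
relevant ✓ (g, f, p, h: all used, weakening unneeded)
unrestricted ✓ (type-checks ((Int → Int → Int) → Int → Int) and nothing is barred)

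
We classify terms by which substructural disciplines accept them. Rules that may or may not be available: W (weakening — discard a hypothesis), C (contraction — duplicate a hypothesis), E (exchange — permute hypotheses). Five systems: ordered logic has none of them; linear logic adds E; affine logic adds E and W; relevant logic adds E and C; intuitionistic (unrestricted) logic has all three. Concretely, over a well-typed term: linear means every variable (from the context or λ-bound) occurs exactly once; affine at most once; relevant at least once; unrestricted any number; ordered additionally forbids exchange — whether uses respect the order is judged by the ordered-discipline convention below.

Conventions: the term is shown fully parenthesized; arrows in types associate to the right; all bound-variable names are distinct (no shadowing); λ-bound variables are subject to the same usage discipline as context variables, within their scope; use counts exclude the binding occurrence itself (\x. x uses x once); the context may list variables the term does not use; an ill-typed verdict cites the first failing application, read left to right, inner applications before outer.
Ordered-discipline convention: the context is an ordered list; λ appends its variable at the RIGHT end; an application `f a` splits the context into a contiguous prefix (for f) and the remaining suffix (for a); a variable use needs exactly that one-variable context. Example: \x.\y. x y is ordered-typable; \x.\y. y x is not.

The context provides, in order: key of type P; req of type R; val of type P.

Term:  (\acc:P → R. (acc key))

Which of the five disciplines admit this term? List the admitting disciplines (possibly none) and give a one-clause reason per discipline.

admitting disciplines: affine, unrestricted
variable uses: key: 1×; req: 0×; val: 0×; acc (bound): 1×
left-to-right use order: acc, key
typing: ✓ — (P → R) → R
ordered: ✗, req, val never used (weakening)
linear: ✗, req, val never used (weakening)
affine: ✓, no duplicate uses among key, req, val, acc
relevant: ✗, req, val never used (weakening)
unrestricted: ✓, type-checks ((P → R) → R) and nothing is barred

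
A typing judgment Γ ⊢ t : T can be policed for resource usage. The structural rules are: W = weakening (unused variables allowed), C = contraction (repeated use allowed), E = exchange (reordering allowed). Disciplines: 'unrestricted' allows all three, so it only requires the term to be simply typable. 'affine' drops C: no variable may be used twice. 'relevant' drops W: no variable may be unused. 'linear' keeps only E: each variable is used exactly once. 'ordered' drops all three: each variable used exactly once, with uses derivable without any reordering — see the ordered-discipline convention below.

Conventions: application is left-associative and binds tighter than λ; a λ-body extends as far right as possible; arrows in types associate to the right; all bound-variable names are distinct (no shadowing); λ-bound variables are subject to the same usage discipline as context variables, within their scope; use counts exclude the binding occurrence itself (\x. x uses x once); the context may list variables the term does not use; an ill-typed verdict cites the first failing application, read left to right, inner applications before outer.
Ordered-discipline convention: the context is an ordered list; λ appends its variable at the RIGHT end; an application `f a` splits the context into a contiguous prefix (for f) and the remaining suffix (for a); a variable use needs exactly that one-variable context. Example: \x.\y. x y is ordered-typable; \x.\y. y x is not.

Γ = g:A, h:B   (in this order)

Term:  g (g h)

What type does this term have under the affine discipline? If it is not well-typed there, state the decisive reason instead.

not well-typed under affine — a type mismatch blocks all five
usage: g: 2×, h: 1×
left-to-right use order: g, g, h
typing: ill-typed: applying a non-function (A)
summary: ordered ✗; linear ✗; affine ✗; relevant ✗; unrestricted ✗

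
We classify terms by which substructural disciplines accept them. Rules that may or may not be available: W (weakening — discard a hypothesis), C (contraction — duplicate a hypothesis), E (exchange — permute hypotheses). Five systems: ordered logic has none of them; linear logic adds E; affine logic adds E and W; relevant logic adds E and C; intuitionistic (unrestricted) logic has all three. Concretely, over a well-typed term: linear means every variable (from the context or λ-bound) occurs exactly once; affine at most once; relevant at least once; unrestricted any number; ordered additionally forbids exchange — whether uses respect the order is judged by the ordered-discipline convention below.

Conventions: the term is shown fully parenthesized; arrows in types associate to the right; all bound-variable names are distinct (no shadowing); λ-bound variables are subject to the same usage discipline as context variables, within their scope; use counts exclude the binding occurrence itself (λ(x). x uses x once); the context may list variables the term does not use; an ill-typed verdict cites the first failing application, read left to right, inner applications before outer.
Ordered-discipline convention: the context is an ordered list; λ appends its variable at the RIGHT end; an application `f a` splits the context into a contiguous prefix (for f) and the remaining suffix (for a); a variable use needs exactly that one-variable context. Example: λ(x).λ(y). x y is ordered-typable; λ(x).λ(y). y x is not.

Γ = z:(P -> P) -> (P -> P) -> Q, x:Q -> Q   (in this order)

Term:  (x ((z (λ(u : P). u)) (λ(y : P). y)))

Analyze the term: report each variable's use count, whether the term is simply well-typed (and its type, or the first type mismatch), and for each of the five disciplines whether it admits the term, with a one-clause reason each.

use counts: z=1; x=1; u [bound]=1; y [bound]=1
left-to-right use order: x, z, u, y
typing: well-typed at Q
ordered: ✗ — no ordered split (uses run x, z, u, y)
linear: ✓ — z, x, u, y: one use apiece
affine: ✓ — at most one use each (z, x, u, y)
relevant: ✓ — none of z, x, u, y goes unused
unrestricted: ✓ — typability at Q is all that's needed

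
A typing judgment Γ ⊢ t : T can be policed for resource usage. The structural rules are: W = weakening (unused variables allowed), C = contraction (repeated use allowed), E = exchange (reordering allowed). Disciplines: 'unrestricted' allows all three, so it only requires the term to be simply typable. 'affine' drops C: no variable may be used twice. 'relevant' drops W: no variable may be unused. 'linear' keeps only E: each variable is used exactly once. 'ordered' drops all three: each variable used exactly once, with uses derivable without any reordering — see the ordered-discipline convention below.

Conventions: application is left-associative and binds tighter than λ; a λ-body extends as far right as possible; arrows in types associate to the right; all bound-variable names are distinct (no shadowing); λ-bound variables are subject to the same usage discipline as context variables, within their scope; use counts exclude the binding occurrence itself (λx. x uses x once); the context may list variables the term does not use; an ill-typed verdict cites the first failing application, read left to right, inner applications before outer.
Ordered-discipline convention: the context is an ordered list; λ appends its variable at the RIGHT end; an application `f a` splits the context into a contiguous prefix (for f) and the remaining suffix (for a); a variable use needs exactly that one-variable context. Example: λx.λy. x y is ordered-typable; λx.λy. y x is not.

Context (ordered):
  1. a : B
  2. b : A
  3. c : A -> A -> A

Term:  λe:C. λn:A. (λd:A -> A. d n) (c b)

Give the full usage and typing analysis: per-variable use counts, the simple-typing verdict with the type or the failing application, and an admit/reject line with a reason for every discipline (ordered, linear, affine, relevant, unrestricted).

usage: a: 0; b: 1; c: 1; e (λ-bound): 0; n (λ-bound): 1; d (λ-bound): 1
use order (left to right): d, n, c, b
typing: ✓ — C -> A -> A
ordered ✗ (unused: a, e — weakening required)
linear ✗ (unused: a, e — weakening required)
affine ✓ (at most one use each (a, b, c, e, n, d))
relevant ✗ (unused: a, e — weakening required)
unrestricted ✓ (simply typable at C -> A -> A; W, C, E all held)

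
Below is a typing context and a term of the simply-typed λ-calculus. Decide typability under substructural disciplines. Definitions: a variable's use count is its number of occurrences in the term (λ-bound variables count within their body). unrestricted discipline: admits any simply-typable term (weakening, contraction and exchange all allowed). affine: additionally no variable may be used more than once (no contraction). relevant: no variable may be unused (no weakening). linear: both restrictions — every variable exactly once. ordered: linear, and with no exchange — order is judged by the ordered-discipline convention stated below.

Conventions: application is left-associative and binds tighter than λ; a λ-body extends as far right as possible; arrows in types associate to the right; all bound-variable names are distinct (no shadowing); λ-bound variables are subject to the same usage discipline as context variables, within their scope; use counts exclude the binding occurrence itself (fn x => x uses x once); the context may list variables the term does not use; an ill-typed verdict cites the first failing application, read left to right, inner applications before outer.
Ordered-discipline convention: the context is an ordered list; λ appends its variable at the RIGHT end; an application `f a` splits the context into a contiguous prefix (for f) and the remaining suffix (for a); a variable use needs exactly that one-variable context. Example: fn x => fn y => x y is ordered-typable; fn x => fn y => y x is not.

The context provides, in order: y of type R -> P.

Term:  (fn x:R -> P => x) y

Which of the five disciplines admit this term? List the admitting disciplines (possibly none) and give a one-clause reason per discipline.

admitted in: ordered, linear, affine, relevant, unrestricted
use counts: y: 1; x [bound]: 1
left-to-right use order: x, y
typing: well-typed at R -> P
ordered: ✓, single-use (y, x), ordered derivation ok
linear: ✓, exactly-once usage across y, x
affine: ✓, at most one use each (y, x)
relevant: ✓, every one of y, x appears
unrestricted: ✓, well-typed at R -> P; no restrictions here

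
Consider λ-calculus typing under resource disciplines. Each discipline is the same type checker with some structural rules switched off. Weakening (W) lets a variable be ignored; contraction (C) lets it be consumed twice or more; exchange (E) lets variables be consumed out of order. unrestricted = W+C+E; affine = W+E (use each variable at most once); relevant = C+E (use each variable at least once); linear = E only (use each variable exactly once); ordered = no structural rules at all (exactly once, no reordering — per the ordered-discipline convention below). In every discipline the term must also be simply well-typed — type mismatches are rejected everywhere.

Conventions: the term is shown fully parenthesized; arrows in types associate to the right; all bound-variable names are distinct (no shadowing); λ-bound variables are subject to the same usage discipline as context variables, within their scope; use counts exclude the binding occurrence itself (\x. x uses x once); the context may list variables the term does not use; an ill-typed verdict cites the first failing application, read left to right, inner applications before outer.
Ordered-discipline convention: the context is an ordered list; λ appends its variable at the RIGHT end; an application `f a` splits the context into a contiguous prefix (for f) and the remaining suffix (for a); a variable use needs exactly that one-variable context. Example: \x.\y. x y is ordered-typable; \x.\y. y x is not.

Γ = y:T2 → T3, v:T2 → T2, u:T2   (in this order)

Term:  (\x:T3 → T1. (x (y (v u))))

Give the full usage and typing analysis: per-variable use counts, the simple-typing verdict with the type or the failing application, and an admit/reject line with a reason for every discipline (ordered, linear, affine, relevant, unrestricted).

usage: y: 1×; v: 1×; u: 1×; x (bound): 1×
left-to-right use order: x, y, v, u
typing: well-typed — term : (T3 → T1) → T1
ordered: ✗, no contiguous prefix/suffix split fits x, y, v, u
linear: ✓, single use per variable (y, v, u, x)
affine: ✓, none of y, v, u, x used more than once
relevant: ✓, none of y, v, u, x goes unused
unrestricted: ✓, type-checks ((T3 → T1) → T1) and nothing is barred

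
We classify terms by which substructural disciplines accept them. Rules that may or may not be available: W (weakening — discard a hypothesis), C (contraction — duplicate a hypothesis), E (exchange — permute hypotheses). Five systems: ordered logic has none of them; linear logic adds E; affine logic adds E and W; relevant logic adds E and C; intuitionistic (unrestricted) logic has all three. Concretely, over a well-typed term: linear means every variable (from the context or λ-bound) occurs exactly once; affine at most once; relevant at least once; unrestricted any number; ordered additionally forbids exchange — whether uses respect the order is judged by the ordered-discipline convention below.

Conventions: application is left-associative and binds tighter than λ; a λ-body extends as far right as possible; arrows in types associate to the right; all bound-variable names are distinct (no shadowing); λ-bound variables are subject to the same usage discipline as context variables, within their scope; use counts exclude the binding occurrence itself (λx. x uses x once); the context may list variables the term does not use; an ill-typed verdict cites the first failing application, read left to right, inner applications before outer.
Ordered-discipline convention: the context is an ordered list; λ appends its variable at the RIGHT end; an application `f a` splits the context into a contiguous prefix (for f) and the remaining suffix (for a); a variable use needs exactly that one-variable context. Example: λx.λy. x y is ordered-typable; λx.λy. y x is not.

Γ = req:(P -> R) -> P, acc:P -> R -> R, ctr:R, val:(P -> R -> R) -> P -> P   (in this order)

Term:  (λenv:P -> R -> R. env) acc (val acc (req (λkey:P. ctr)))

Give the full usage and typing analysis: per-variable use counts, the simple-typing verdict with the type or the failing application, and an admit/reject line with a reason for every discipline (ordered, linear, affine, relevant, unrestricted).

use counts: req=1; acc=2; ctr=1; val=1; env (bound)=1; key (bound)=0
uses in reading order: env, acc, val, acc, req, ctr
typing: well-typed at R -> R
ordered: ✗ — repeated use of acc ×2; needs weakening: key unused
linear: ✗ — repeated use of acc ×2; needs weakening: key unused
affine: ✗ — repeated use of acc ×2
relevant: ✗ — needs weakening: key unused
unrestricted: ✓ — simply typable at R -> R; W, C, E all held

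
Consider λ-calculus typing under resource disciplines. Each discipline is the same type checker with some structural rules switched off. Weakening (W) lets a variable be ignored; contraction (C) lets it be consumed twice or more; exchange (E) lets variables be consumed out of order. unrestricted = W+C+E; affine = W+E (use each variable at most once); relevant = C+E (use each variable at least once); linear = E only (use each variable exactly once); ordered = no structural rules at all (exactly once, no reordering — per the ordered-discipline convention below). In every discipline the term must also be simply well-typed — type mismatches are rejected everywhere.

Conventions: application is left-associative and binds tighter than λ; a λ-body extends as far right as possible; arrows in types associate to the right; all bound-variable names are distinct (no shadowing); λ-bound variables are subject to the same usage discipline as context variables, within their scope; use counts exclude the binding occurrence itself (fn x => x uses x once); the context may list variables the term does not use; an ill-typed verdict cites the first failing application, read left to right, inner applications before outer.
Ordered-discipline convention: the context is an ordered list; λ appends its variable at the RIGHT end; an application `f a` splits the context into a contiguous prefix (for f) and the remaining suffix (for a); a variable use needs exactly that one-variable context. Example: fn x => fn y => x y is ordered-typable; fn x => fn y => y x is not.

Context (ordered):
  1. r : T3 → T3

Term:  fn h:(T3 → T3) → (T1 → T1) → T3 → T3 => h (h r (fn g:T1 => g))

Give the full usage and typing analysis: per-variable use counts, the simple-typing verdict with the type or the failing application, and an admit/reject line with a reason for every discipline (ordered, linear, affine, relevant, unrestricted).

counts: r=1, h [bound]=2, g [bound]=1
order of uses: h, h, r, g
typing: ✓ — ((T3 → T3) → (T1 → T1) → T3 → T3) → (T1 → T1) → T3 → T3
ordered ✗ (uses contraction: h ×2)
linear ✗ (uses contraction: h ×2)
affine ✗ (uses contraction: h ×2)
relevant ✓ (at least one use each (r, h, g))
unrestricted ✓ (well-typed at ((T3 → T3) → (T1 → T1) → T3 → T3) → (T1 → T1) → T3 → T3; no restrictions here)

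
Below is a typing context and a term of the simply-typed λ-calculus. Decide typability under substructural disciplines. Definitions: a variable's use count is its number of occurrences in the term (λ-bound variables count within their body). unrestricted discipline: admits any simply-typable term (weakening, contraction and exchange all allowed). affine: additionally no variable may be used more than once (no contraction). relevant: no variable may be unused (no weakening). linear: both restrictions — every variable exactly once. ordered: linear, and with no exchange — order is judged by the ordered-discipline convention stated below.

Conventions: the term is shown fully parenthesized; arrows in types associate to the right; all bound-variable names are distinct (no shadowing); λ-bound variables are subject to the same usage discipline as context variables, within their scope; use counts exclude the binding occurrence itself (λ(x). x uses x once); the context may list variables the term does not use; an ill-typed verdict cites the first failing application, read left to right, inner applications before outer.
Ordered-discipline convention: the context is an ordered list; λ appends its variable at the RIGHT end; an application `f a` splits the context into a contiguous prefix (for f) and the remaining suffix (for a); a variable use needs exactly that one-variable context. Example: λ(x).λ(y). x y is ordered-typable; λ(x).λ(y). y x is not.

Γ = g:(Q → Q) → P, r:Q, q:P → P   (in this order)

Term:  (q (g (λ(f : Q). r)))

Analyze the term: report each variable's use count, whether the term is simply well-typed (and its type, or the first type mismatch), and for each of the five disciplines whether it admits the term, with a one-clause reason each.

usage: g=1; r=1; q=1; f (λ-bound)=0
use order (left to right): q, g, r
typing: well-typed — term : P
ordered: ✗ — f left unused
linear: ✗ — f left unused
affine: ✓ — g, r, q, f: no repeats, contraction unneeded
relevant: ✗ — f left unused
unrestricted: ✓ — typability at P is all that's needed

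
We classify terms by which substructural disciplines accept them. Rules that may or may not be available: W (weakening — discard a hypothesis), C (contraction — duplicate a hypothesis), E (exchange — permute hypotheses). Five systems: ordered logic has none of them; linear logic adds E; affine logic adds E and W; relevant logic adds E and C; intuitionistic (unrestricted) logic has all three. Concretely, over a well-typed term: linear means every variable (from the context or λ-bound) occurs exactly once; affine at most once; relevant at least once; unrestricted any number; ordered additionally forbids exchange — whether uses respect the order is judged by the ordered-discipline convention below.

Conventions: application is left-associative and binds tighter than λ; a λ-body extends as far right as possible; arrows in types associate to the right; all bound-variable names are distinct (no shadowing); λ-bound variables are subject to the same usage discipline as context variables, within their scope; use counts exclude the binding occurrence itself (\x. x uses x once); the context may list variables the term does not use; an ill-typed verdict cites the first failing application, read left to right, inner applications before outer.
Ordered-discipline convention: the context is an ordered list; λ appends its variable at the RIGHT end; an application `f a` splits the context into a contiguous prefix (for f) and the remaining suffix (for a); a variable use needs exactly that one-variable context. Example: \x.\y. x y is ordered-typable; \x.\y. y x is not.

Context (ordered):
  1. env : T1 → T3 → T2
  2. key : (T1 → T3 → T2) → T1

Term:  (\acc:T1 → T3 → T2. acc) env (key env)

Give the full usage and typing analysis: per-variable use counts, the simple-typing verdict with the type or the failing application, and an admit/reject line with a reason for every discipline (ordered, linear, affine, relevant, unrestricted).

variable uses: env=2; key=1; acc (bound)=1
use order (left to right): acc, env, key, env
typing: ✓ — T3 → T2
ordered: ✗ — repeated use of env ×2
linear: ✗ — repeated use of env ×2
affine: ✗ — repeated use of env ×2
relevant: ✓ — at least one use each (env, key, acc)
unrestricted: ✓ — simply typable at T3 → T2; W, C, E all held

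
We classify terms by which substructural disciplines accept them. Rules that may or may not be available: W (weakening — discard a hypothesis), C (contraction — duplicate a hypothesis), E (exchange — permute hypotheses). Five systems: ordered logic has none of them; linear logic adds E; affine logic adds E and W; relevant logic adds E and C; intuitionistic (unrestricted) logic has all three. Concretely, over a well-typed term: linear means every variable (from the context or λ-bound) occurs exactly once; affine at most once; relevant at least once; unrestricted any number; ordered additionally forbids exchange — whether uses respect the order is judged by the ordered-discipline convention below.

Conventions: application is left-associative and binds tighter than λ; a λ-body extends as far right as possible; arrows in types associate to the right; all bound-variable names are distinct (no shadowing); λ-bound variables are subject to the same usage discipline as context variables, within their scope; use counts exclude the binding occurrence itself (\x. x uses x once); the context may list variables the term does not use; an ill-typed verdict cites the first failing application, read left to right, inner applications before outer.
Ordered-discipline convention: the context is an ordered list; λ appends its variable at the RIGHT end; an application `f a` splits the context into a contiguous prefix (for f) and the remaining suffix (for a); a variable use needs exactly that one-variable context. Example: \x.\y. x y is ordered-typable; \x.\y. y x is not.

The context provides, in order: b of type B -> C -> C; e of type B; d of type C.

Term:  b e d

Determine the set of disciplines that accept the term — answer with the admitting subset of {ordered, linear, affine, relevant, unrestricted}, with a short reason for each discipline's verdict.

accepted by: ordered, linear, affine, relevant, unrestricted
use counts: b ×1, e ×1, d ×1
uses in reading order: b, e, d
typing: well-typed at C
ordered ✓ (b, e, d once each; derivable with no W/C/E)
linear ✓ (exactly-once usage across b, e, d)
affine ✓ (b, e, d: no repeats, contraction unneeded)
relevant ✓ (b, e, d: all used, weakening unneeded)
unrestricted ✓ (simply typable at C; W, C, E all held)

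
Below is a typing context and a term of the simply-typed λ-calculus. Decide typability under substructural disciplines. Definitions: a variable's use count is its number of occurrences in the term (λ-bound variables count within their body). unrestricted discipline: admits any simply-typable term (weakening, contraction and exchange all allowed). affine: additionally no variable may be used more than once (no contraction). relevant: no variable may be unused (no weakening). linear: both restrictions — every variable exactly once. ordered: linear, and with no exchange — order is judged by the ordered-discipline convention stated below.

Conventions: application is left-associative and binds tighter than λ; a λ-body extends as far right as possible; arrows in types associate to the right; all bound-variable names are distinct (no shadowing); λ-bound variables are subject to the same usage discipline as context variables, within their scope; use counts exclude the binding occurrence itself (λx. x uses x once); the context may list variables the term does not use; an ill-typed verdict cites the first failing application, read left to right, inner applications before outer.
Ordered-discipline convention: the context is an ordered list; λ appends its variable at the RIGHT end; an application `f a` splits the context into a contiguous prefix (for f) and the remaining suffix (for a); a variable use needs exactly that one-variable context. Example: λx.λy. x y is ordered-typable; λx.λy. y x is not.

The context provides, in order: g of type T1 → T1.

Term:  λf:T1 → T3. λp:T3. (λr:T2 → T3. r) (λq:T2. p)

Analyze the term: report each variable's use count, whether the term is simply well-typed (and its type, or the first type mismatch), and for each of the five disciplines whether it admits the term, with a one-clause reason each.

usage: g: 0×, f (λ-bound): 0×, p (λ-bound): 1×, r (λ-bound): 1×, q (λ-bound): 0×
order of uses: r, p
typing: well-typed — term : (T1 → T3) → T3 → T2 → T3
ordered ✗ (g, f, q left unused)
linear ✗ (g, f, q left unused)
affine ✓ (no duplicate uses among g, f, p, r, q)
relevant ✗ (g, f, q left unused)
unrestricted ✓ (well-typed at (T1 → T3) → T3 → T2 → T3; no restrictions here)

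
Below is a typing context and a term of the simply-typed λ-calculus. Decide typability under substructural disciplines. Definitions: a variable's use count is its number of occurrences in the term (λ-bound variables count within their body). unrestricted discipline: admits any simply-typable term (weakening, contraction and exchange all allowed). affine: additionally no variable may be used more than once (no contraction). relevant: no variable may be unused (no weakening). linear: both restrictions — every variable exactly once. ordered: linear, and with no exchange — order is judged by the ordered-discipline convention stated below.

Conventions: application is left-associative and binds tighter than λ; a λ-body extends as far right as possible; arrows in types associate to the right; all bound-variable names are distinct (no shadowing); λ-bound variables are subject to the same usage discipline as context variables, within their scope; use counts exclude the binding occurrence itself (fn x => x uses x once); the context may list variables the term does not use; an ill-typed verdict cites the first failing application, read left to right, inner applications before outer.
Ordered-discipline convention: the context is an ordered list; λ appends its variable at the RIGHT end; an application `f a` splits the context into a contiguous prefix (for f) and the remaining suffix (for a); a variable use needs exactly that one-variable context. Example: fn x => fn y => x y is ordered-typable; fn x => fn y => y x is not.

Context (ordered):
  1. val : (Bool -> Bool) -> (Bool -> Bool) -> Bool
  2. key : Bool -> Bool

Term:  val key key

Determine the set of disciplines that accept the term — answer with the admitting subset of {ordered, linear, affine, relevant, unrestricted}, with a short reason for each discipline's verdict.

admitting disciplines: relevant, unrestricted
usage: val: 1×, key: 2×
left-to-right use order: val, key, key
typing: the term checks, with type Bool
ordered: ✗, repeated use of key ×2
linear: ✗, repeated use of key ×2
affine: ✗, repeated use of key ×2
relevant: ✓, val, key: all used, weakening unneeded
unrestricted: ✓, type-checks (Bool) and nothing is barred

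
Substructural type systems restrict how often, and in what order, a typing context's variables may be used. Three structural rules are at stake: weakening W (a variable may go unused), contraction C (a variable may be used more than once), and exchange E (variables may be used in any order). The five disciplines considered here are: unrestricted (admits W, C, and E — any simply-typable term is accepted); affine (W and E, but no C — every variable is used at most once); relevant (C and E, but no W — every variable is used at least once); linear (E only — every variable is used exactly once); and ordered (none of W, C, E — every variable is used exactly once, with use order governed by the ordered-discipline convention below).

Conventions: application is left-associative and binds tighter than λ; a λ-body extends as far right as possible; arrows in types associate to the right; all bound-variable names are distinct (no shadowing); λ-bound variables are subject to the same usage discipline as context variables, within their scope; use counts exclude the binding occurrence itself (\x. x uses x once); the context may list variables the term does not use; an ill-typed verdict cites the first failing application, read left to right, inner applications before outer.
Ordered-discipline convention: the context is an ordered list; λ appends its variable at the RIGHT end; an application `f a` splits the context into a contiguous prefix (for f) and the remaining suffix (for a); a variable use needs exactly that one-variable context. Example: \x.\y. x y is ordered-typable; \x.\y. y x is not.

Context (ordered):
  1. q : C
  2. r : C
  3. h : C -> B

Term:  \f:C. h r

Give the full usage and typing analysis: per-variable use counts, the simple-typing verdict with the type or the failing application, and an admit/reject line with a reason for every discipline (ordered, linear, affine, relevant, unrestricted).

use counts: q=0; r=1; h=1; f (λ-bound)=0
uses in reading order: h, r
typing: ✓ — C -> B
ordered: ✗, q, f left unused
linear: ✗, q, f left unused
affine: ✓, none of q, r, h, f used more than once
relevant: ✗, q, f left unused
unrestricted: ✓, well-typed at C -> B; no restrictions here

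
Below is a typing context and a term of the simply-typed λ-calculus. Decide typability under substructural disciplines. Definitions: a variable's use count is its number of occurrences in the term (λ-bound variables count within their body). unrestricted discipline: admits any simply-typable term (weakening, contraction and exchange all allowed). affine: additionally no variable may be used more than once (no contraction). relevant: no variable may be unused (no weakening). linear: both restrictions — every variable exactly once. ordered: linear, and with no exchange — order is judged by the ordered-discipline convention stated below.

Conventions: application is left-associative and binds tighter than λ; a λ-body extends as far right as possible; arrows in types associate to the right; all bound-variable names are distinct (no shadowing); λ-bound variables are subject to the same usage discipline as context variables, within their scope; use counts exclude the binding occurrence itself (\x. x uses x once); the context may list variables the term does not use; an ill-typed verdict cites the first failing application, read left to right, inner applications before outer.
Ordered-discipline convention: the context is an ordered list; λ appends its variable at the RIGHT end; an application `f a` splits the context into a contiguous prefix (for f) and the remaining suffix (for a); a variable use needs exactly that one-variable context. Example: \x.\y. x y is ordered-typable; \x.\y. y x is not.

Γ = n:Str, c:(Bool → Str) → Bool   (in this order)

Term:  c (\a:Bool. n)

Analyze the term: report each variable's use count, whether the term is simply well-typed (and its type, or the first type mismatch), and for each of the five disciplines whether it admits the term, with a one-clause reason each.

variable uses: n: 1; c: 1; a [bound]: 0
uses in reading order: c, n
typing: ✓ — Bool
ordered: ✗ — a left unused
linear: ✗ — a left unused
affine: ✓ — no duplicate uses among n, c, a
relevant: ✗ — a left unused
unrestricted: ✓ — type-checks (Bool) and nothing is barred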